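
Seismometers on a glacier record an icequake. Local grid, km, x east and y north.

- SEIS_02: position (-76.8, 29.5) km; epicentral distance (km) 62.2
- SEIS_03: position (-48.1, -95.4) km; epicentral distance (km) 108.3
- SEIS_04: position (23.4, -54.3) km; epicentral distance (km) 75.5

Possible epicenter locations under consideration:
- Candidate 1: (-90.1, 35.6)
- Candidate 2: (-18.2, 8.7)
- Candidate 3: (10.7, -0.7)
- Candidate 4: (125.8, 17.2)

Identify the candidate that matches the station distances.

For each candidate, compare |candidate − station| to the reported distance:
Candidate 1: residuals SEIS_02 47.6, SEIS_03 29.3, SEIS_04 69.3 → max 69.3 km
Candidate 2: residuals SEIS_02 0.0, SEIS_03 0.0, SEIS_04 0.0 → max 0.0 km
Candidate 3: residuals SEIS_02 30.4, SEIS_03 3.2, SEIS_04 20.4 → max 30.4 km
Candidate 4: residuals SEIS_02 140.8, SEIS_03 98.9, SEIS_04 49.4 → max 140.8 km
Only Candidate 2 has all residuals ≈ 0.

Candidate 2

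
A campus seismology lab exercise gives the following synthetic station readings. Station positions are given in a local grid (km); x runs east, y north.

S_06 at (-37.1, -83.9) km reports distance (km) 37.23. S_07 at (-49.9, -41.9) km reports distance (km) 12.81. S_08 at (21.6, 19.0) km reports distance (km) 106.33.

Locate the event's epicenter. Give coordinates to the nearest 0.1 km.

Circle about each station: (x + 37.1)² + (y + 83.9)² = 37.23²; (x + 49.9)² + (y + 41.9)² = 12.81²; (x − 21.6)² + (y − 19.0)² = 106.33².
Subtracting the S_06 equation from the S_07 and S_08 equations removes the quadratic terms:
-25.6 x + 84.0 y = -2948.02
117.4 x + 205.8 y = -17508.06
Solving the 2×2 system: x ≈ -57.1, y ≈ -52.5 km.
Check against S_06 (with the unrounded x, y): √((x + 37.1)²+(y + 83.9)²) = 37.23 ≈ 37.23 km. ✓

-57.1 km east, -52.5 km north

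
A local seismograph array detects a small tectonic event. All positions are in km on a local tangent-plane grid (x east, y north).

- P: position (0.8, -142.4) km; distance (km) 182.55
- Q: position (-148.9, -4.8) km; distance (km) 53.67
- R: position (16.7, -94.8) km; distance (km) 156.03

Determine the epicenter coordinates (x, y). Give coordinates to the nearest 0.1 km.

(-97.7, 11.3)

Circle about each station: (x − 0.8)² + (y + 142.4)² = 182.55²; (x + 148.9)² + (y + 4.8)² = 53.67²; (x − 16.7)² + (y + 94.8)² = 156.03².
Subtracting the P equation from the Q and R equations removes the quadratic terms:
-299.4 x + 275.2 y = 32359.88
31.8 x + 95.2 y = -2033.33
Solving the 2×2 system: x ≈ -97.7, y ≈ 11.3 km.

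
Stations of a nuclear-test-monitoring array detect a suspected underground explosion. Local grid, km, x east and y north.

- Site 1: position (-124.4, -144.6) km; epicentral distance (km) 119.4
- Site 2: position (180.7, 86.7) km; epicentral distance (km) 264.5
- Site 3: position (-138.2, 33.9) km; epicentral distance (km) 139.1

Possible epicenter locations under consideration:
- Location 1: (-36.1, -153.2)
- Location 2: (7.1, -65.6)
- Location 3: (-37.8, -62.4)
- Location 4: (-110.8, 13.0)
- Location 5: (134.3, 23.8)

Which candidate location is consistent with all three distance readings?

For each candidate, compare |candidate − station| to the reported distance:
Location 1: residuals Site 1 30.7, Site 2 58.8, Site 3 74.0 → max 74.0 km
Location 2: residuals Site 1 34.0, Site 2 33.6, Site 3 37.0 → max 37.0 km
Location 3: residuals Site 1 0.0, Site 2 0.0, Site 3 0.0 → max 0.0 km
Location 4: residuals Site 1 38.8, Site 2 36.2, Site 3 104.6 → max 104.6 km
Location 5: residuals Site 1 189.3, Site 2 186.3, Site 3 133.6 → max 189.3 km
Only Location 3 has all residuals ≈ 0.

Location 3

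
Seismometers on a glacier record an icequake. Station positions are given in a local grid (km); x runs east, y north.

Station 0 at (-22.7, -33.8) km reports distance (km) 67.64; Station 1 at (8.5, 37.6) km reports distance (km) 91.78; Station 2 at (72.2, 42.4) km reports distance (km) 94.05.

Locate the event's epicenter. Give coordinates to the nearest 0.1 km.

43.6 km east, -47.2 km north

Circle about each station: (x + 22.7)² + (y + 33.8)² = 67.64²; (x − 8.5)² + (y − 37.6)² = 91.78²; (x − 72.2)² + (y − 42.4)² = 94.05².
Subtracting pairs of circle equations eliminates x²+y² and gives linear equations (the radical axes):
62.4 x + 142.8 y = -4020.12
189.8 x + 152.4 y = 1082.64
Solving the 2×2 system: x ≈ 43.6, y ≈ -47.2 km.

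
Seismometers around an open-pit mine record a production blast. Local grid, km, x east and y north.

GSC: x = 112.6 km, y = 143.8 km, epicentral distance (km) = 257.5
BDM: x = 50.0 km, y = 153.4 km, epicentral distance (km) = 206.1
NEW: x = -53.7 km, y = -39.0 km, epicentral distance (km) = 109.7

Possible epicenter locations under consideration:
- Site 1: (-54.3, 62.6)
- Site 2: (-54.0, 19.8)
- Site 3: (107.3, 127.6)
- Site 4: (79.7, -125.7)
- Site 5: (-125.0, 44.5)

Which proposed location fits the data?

For each candidate, compare |candidate − station| to the reported distance:
Site 1: residuals GSC 71.9, BDM 67.8, NEW 8.1 → max 71.9 km
Site 2: residuals GSC 49.8, BDM 36.8, NEW 50.9 → max 50.9 km
Site 3: residuals GSC 240.5, BDM 143.3, NEW 122.0 → max 240.5 km
Site 4: residuals GSC 14.0, BDM 74.6, NEW 49.4 → max 74.6 km
Site 5: residuals GSC 0.0, BDM 0.0, NEW 0.1 → max 0.1 km
Only Site 5 has all residuals ≈ 0.

Site 5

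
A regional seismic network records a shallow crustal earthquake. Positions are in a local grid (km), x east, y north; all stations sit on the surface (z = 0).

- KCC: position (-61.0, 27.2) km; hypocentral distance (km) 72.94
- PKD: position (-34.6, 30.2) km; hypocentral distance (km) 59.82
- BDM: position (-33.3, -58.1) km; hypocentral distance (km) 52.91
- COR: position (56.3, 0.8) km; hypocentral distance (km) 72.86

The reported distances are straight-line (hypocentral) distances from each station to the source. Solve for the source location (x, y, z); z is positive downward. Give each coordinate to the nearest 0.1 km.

Each station gives a sphere (x−x_i)² + (y−y_i)² + z² = d_i² (stations at z=0).
Subtracting the KCC sphere from PKD and BDM: z² cancels, leaving linear equations in x and y:
52.8 x + 6.0 y = -609.83
55.4 x − 170.6 y = 2544.44
Solving: x ≈ -9.504, y ≈ -18.001 km (keep extra digits for the depth step; rounded: -9.5, -18.0).
Then from the KCC sphere: z² = 72.94² − (x + 61.0)² − (y − 27.2)² with x = -9.504, y = -18.001, so z ≈ 25.006 ≈ 25.0 km.

x ≈ -9.5 km, y ≈ -18.0 km, depth ≈ 25.0 km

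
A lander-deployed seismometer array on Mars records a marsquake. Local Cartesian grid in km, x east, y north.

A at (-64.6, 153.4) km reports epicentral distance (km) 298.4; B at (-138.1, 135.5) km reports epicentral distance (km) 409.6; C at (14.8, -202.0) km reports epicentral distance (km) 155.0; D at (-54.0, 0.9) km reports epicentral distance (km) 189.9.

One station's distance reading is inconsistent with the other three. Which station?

B

Solve using three stations at a time. Using A, C, D (subtract circle equations pairwise → linear system) gives (x, y) ≈ (115.5, -84.4).
Distances from that point to each station vs reported:
  A: calculated 298.3 vs reported 298.4 → residual 0.1 km
  B: calculated 335.7 vs reported 409.6 → residual 73.9 km
  C: calculated 154.8 vs reported 155.0 → residual 0.2 km
  D: calculated 189.7 vs reported 189.9 → residual 0.2 km
A, C, D are mutually consistent (residuals ≈ 0); B is off by 73.9 km.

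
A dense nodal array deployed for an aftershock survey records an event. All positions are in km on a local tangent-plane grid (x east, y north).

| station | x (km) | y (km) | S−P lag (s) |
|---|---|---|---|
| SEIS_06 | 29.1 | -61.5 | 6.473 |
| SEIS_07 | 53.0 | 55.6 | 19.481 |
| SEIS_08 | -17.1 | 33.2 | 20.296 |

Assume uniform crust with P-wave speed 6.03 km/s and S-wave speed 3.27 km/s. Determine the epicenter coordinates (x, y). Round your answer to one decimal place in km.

Distance from S−P lag: d = Δt · v_P v_S / (v_P − v_S) = Δt · (6.03·3.27)/(6.03−3.27) ≈ 7.1442·Δt.
So d_SEIS_06 = 46.24, d_SEIS_07 = 139.18, d_SEIS_08 = 145.00 km.
Circle about each station: (x − 29.1)² + (y + 61.5)² = 46.24²; (x − 53.0)² + (y − 55.6)² = 139.18²; (x + 17.1)² + (y − 33.2)² = 145.00².
Subtracting pairs of circle equations eliminates x²+y² and gives linear equations (the radical axes):
47.8 x + 234.2 y = -15961.63
-92.4 x + 189.4 y = -22121.27
Solving the 2×2 system: x ≈ 70.3, y ≈ -82.5 km.

x ≈ 70.3 km, y ≈ -82.5 km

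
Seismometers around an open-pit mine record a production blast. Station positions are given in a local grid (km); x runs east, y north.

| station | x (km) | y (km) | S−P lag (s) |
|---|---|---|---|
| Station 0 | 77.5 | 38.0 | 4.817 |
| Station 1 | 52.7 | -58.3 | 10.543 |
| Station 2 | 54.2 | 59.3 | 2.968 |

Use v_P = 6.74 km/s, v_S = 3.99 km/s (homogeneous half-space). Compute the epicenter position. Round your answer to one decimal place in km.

30.6 km east, 42.4 km north

Distance from S−P lag: d = Δt · v_P v_S / (v_P − v_S) = Δt · (6.74·3.99)/(6.74−3.99) ≈ 9.7791·Δt.
So d_Station 0 = 47.11, d_Station 1 = 103.10, d_Station 2 = 29.02 km.
Circle about each station: (x − 77.5)² + (y − 38.0)² = 47.11²; (x − 52.7)² + (y + 58.3)² = 103.10²; (x − 54.2)² + (y − 59.3)² = 29.02².
Subtracting the Station 0 equation from the Station 1 and Station 2 equations removes the quadratic terms:
-49.6 x − 192.6 y = -9684.33
-46.6 x + 42.6 y = 381.07
Solving the 2×2 system: x ≈ 30.6, y ≈ 42.4 km.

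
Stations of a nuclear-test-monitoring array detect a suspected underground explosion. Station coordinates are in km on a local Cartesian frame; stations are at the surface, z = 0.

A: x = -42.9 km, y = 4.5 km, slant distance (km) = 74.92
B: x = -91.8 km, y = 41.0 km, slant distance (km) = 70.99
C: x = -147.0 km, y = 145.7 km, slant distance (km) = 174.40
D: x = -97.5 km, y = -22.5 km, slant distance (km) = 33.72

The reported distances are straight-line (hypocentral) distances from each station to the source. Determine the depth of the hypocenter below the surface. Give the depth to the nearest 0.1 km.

Each station gives a sphere (x−x_i)² + (y−y_i)² + z² = d_i² (stations at z=0).
Subtracting the A sphere from B and C: z² cancels, leaving linear equations in x and y:
-97.8 x + 73.0 y = 8821.01
-208.2 x + 282.4 y = 16174.48
Solving: x ≈ -105.499, y ≈ -20.505 km (keep extra digits for the depth step; rounded: -105.5, -20.5).
Then from the A sphere: z² = 74.92² − (x + 42.9)² − (y − 4.5)² with x = -105.499, y = -20.505, so z ≈ 32.697 ≈ 32.7 km.

depth ≈ 32.7 km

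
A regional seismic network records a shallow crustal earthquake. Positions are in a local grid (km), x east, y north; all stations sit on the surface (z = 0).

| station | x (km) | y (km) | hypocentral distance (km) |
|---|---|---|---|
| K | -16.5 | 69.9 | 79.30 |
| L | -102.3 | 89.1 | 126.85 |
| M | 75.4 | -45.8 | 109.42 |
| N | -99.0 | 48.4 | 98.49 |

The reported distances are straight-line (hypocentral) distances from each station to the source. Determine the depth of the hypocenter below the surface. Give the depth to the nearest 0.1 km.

z ≈ 30.2 km

Each station gives a sphere (x−x_i)² + (y−y_i)² + z² = d_i² (stations at z=0).
Subtracting the K sphere from L and M: z² cancels, leaving linear equations in x and y:
-171.6 x + 38.4 y = 3443.41
183.8 x − 231.4 y = -3059.71
Solving: x ≈ -20.806, y ≈ -3.303 km (keep extra digits for the depth step; rounded: -20.8, -3.3).
Then from the K sphere: z² = 79.30² − (x + 16.5)² − (y − 69.9)² with x = -20.806, y = -3.303, so z ≈ 30.187 ≈ 30.2 km.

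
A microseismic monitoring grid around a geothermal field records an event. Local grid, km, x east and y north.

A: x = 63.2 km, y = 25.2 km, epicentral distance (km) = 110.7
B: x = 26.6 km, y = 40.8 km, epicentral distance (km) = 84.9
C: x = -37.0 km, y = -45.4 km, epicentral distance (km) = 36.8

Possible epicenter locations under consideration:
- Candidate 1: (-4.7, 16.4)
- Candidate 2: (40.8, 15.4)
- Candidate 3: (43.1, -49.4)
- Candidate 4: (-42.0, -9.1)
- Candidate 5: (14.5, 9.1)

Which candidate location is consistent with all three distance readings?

Candidate 4

For each candidate, compare |candidate − station| to the reported distance:
Candidate 1: residuals A 42.2, B 45.2, C 32.9 → max 45.2 km
Candidate 2: residuals A 86.3, B 55.8, C 61.9 → max 86.3 km
Candidate 3: residuals A 33.4, B 6.8, C 43.4 → max 43.4 km
Candidate 4: residuals A 0.0, B 0.1, C 0.2 → max 0.2 km
Candidate 5: residuals A 59.4, B 51.0, C 38.2 → max 59.4 km
Only Candidate 4 has all residuals ≈ 0.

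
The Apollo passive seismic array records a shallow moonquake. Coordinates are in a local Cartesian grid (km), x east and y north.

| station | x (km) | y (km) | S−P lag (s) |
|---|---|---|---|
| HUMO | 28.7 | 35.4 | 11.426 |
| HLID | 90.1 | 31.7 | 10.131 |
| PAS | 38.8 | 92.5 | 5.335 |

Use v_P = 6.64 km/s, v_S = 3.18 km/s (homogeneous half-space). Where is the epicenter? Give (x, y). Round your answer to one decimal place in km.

71.3 km east, 90.6 km north

Distance from S−P lag: d = Δt · v_P v_S / (v_P − v_S) = Δt · (6.64·3.18)/(6.64−3.18) ≈ 6.1027·Δt.
So d_HUMO = 69.73, d_HLID = 61.83, d_PAS = 32.56 km.
Circle about each station: (x − 28.7)² + (y − 35.4)² = 69.73²; (x − 90.1)² + (y − 31.7)² = 61.83²; (x − 38.8)² + (y − 92.5)² = 32.56².
Subtracting pairs of circle equations eliminates x²+y² and gives linear equations (the radical axes):
122.8 x − 7.4 y = 8085.37
20.2 x + 114.2 y = 11786.96
Solving the 2×2 system: x ≈ 71.3, y ≈ 90.6 km.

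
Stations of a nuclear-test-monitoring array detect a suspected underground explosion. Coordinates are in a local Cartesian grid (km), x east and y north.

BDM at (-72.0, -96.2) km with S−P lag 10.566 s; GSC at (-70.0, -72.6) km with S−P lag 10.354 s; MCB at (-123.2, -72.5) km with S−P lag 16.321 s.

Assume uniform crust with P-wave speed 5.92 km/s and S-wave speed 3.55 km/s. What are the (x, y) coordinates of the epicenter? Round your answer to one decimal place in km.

Distance from S−P lag: d = Δt · v_P v_S / (v_P − v_S) = Δt · (5.92·3.55)/(5.92−3.55) ≈ 8.8675·Δt.
So d_BDM = 93.69, d_GSC = 91.81, d_MCB = 144.73 km.
Circle about each station: (x + 72.0)² + (y + 96.2)² = 93.69²; (x + 70.0)² + (y + 72.6)² = 91.81²; (x + 123.2)² + (y + 72.5)² = 144.73².
Subtracting pairs of circle equations eliminates x²+y² and gives linear equations (the radical axes):
4.0 x + 47.2 y = -3918.94
-102.4 x + 47.4 y = -6172.91
Solving the 2×2 system: x ≈ 21.0, y ≈ -84.8 km.

(21.0, -84.8)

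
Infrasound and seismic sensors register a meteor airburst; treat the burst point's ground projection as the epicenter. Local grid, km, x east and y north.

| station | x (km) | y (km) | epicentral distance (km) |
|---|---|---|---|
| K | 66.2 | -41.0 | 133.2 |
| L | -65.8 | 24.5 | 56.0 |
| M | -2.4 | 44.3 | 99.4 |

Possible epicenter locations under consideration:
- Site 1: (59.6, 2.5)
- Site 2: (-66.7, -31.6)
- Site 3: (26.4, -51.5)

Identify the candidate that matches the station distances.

For each candidate, compare |candidate − station| to the reported distance:
Site 1: residuals K 89.2, L 71.3, M 24.6 → max 89.2 km
Site 2: residuals K 0.0, L 0.1, M 0.1 → max 0.1 km
Site 3: residuals K 92.0, L 63.5, M 0.6 → max 92.0 km
Only Site 2 has all residuals ≈ 0.

Site 2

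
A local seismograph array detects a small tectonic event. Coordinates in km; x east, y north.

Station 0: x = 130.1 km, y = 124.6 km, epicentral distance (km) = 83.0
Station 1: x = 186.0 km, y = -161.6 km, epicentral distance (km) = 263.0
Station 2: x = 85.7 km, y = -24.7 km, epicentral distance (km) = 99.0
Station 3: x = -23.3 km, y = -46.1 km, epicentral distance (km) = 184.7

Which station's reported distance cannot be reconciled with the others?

Solve using three stations at a time. Using Station 0, Station 1, Station 2 (subtract circle equations pairwise → linear system) gives (x, y) ≈ (65.7, 72.3).
Distances from that point to each station vs reported:
  Station 0: calculated 83.0 vs reported 83.0 → residual 0.0 km
  Station 1: calculated 263.0 vs reported 263.0 → residual 0.0 km
  Station 2: calculated 99.0 vs reported 99.0 → residual 0.0 km
  Station 3: calculated 148.1 vs reported 184.7 → residual 36.6 km
Station 0, Station 1, Station 2 are mutually consistent (residuals ≈ 0); Station 3 is off by 36.6 km.

Station 3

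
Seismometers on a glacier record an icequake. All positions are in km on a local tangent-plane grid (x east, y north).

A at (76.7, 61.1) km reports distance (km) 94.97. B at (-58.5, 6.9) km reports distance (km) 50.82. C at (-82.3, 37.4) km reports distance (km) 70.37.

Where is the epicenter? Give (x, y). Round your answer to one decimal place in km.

x ≈ -12.5 km, y ≈ 28.5 km

Circle about each station: (x − 76.7)² + (y − 61.1)² = 94.97²; (x + 58.5)² + (y − 6.9)² = 50.82²; (x + 82.3)² + (y − 37.4)² = 70.37².
Subtracting the A equation from the B and C equations removes the quadratic terms:
-270.4 x − 108.4 y = 290.39
-318.0 x − 47.4 y = 2623.31
Solving the 2×2 system: x ≈ -12.5, y ≈ 28.5 km.
Check against A (with the unrounded x, y): √((x − 76.7)²+(y − 61.1)²) = 94.97 ≈ 94.97 km. ✓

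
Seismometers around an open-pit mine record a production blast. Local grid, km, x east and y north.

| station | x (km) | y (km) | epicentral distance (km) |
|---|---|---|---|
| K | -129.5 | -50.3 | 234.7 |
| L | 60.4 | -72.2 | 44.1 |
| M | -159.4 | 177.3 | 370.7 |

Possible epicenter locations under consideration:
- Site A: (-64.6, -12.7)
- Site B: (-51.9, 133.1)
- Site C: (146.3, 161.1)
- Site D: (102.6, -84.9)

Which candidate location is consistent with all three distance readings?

For each candidate, compare |candidate − station| to the reported distance:
Site A: residuals K 159.7, L 94.3, M 158.4 → max 159.7 km
Site B: residuals K 35.6, L 189.9, M 254.5 → max 254.5 km
Site C: residuals K 112.8, L 204.5, M 64.6 → max 204.5 km
Site D: residuals K 0.0, L 0.0, M 0.0 → max 0.0 km
Only Site D has all residuals ≈ 0.

Site D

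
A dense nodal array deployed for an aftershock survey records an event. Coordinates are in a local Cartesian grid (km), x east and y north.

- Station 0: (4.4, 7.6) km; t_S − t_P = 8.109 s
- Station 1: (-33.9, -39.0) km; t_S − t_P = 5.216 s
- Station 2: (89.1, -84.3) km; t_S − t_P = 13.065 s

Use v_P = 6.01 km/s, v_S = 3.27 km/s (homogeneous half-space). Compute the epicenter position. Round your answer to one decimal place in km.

1.7 km east, -50.5 km north

Distance from S−P lag: d = Δt · v_P v_S / (v_P − v_S) = Δt · (6.01·3.27)/(6.01−3.27) ≈ 7.1725·Δt.
So d_Station 0 = 58.16, d_Station 1 = 37.41, d_Station 2 = 93.71 km.
Circle about each station: (x − 4.4)² + (y − 7.6)² = 58.16²; (x + 33.9)² + (y + 39.0)² = 37.41²; (x − 89.1)² + (y + 84.3)² = 93.71².
Subtracting pairs of circle equations eliminates x²+y² and gives linear equations (the radical axes):
-76.6 x − 93.2 y = 4576.17
169.4 x − 183.8 y = 9569.20
Solving the 2×2 system: x ≈ 1.7, y ≈ -50.5 km.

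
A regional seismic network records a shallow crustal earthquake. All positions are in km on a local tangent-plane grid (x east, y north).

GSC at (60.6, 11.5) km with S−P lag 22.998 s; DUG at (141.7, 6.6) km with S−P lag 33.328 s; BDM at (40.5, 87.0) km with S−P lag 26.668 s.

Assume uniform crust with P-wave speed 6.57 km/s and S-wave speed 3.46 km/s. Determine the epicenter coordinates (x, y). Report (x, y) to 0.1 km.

Distance from S−P lag: d = Δt · v_P v_S / (v_P − v_S) = Δt · (6.57·3.46)/(6.57−3.46) ≈ 7.3094·Δt.
So d_GSC = 168.10, d_DUG = 243.61, d_BDM = 194.93 km.
Circle about each station: (x − 60.6)² + (y − 11.5)² = 168.10²; (x − 141.7)² + (y − 6.6)² = 243.61²; (x − 40.5)² + (y − 87.0)² = 194.93².
Subtracting pairs of circle equations eliminates x²+y² and gives linear equations (the radical axes):
162.2 x − 9.8 y = -14770.38
-40.2 x + 151.0 y = -4335.45
Solving the 2×2 system: x ≈ -94.3, y ≈ -53.8 km.

-94.3 km east, -53.8 km north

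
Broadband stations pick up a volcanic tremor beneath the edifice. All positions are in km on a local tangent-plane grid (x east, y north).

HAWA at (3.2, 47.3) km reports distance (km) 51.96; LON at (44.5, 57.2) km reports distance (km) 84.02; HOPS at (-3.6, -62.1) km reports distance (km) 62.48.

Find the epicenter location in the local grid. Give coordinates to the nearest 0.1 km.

Circle about each station: (x − 3.2)² + (y − 47.3)² = 51.96²; (x − 44.5)² + (y − 57.2)² = 84.02²; (x + 3.6)² + (y + 62.1)² = 62.48².
Subtracting pairs of circle equations eliminates x²+y² and gives linear equations (the radical axes):
82.6 x + 19.8 y = -1354.96
-13.6 x − 218.8 y = 417.93
Solving the 2×2 system: x ≈ -16.2, y ≈ -0.9 km.
Check against HAWA (with the unrounded x, y): √((x − 3.2)²+(y − 47.3)²) = 51.96 ≈ 51.96 km. ✓

(-16.2, -0.9)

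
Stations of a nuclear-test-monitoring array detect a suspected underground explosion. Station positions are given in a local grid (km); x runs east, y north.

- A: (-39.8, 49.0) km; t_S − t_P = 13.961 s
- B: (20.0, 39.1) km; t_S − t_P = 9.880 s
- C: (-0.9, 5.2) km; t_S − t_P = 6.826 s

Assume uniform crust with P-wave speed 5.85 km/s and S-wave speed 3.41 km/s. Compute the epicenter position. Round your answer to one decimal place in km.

30.4 km east, -41.0 km north

Distance from S−P lag: d = Δt · v_P v_S / (v_P − v_S) = Δt · (5.85·3.41)/(5.85−3.41) ≈ 8.1756·Δt.
So d_A = 114.14, d_B = 80.78, d_C = 55.81 km.
Circle about each station: (x + 39.8)² + (y − 49.0)² = 114.14²; (x − 20.0)² + (y − 39.1)² = 80.78²; (x + 0.9)² + (y − 5.2)² = 55.81².
Subtracting the A equation from the B and C equations removes the quadratic terms:
119.6 x − 19.8 y = 4446.30
77.8 x − 87.6 y = 5955.99
Solving the 2×2 system: x ≈ 30.4, y ≈ -41.0 km.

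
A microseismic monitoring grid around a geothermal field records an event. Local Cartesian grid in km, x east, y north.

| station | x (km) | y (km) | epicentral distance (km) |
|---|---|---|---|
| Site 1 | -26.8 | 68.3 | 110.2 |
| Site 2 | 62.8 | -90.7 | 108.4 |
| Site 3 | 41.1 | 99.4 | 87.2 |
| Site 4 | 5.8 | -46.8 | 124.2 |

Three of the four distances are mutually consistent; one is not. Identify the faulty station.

Site 4

Solve using three stations at a time. Using Site 1, Site 2, Site 3 (subtract circle equations pairwise → linear system) gives (x, y) ≈ (71.0, 17.4).
Distances from that point to each station vs reported:
  Site 1: calculated 110.2 vs reported 110.2 → residual 0.0 km
  Site 2: calculated 108.4 vs reported 108.4 → residual 0.0 km
  Site 3: calculated 87.3 vs reported 87.2 → residual 0.1 km
  Site 4: calculated 91.5 vs reported 124.2 → residual 32.7 km
Site 1, Site 2, Site 3 are mutually consistent (residuals ≈ 0); Site 4 is off by 32.7 km.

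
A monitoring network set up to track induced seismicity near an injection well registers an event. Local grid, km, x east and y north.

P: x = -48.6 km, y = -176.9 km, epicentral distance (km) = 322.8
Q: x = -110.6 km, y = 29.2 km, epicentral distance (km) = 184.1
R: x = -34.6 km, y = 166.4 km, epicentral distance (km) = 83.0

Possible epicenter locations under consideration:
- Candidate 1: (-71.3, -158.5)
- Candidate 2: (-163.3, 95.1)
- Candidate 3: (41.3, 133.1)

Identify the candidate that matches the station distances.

For each candidate, compare |candidate − station| to the reported distance:
Candidate 1: residuals P 293.6, Q 7.7, R 244.0 → max 293.6 km
Candidate 2: residuals P 27.6, Q 99.7, R 64.1 → max 99.7 km
Candidate 3: residuals P 0.0, Q 0.1, R 0.1 → max 0.1 km
Only Candidate 3 has all residuals ≈ 0.

Candidate 3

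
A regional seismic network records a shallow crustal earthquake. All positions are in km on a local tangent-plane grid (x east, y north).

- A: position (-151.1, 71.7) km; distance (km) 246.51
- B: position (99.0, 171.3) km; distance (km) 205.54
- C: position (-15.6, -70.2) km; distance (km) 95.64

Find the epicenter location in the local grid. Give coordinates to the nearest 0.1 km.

Circle about each station: (x + 151.1)² + (y − 71.7)² = 246.51²; (x − 99.0)² + (y − 171.3)² = 205.54²; (x + 15.6)² + (y + 70.2)² = 95.64².
Subtracting pairs of circle equations eliminates x²+y² and gives linear equations (the radical axes):
500.2 x + 199.2 y = 29693.08
271.0 x − 283.8 y = 28819.47
Solving the 2×2 system: x ≈ 72.3, y ≈ -32.5 km.

x ≈ 72.3 km, y ≈ -32.5 km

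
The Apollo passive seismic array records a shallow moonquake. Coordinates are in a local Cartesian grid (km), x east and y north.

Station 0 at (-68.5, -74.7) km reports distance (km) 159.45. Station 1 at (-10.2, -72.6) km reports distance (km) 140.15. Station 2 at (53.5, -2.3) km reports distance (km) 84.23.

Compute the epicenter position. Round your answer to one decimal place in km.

5.2 km east, 66.7 km north

Circle about each station: (x + 68.5)² + (y + 74.7)² = 159.45²; (x + 10.2)² + (y + 72.6)² = 140.15²; (x − 53.5)² + (y + 2.3)² = 84.23².
Subtracting pairs of circle equations eliminates x²+y² and gives linear equations (the radical axes):
116.6 x + 4.2 y = 884.74
244.0 x + 144.8 y = 10924.81
Solving the 2×2 system: x ≈ 5.2, y ≈ 66.7 km.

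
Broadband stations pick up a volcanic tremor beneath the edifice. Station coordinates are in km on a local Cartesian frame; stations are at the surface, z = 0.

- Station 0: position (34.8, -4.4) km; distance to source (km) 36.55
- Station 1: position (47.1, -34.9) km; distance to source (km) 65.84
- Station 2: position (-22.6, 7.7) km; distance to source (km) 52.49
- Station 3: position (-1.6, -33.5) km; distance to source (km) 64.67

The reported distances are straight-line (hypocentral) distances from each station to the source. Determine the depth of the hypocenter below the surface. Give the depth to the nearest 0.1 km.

Each station gives a sphere (x−x_i)² + (y−y_i)² + z² = d_i² (stations at z=0).
Subtracting the Station 0 sphere from Station 1 and Station 2: z² cancels, leaving linear equations in x and y:
24.6 x − 61.0 y = -792.98
-114.8 x + 24.2 y = -2079.65
Solving: x ≈ 22.793, y ≈ 22.192 km (keep extra digits for the depth step; rounded: 22.8, 22.2).
Then from the Station 0 sphere: z² = 36.55² − (x − 34.8)² − (y + 4.4)² with x = 22.793, y = 22.192, so z ≈ 22.014 ≈ 22.0 km.

z ≈ 22.0 km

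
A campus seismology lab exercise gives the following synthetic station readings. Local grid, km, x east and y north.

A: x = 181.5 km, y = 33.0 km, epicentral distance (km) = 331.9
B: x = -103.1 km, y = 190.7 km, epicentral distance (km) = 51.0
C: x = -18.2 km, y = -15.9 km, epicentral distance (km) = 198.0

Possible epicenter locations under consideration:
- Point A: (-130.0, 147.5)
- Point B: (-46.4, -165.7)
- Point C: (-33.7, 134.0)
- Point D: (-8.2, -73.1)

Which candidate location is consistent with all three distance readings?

For each candidate, compare |candidate − station| to the reported distance:
Point A: residuals A 0.0, B 0.1, C 0.0 → max 0.1 km
Point B: residuals A 29.5, B 309.9, C 45.6 → max 309.9 km
Point C: residuals A 94.2, B 38.6, C 47.3 → max 94.2 km
Point D: residuals A 114.5, B 229.4, C 139.9 → max 229.4 km
Only Point A has all residuals ≈ 0.

Point A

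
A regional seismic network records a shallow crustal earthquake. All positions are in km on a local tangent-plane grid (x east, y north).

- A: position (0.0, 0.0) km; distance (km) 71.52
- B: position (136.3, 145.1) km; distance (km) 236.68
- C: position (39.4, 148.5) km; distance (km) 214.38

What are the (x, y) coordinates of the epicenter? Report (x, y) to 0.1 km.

(28.5, -65.6)

Circle about each station: x² + y² = 71.52²; (x − 136.3)² + (y − 145.1)² = 236.68²; (x − 39.4)² + (y − 148.5)² = 214.38².
Subtracting pairs of circle equations eliminates x²+y² and gives linear equations (the radical axes):
272.6 x + 290.2 y = -11270.61
78.8 x + 297.0 y = -17239.06
Solving the 2×2 system: x ≈ 28.5, y ≈ -65.6 km.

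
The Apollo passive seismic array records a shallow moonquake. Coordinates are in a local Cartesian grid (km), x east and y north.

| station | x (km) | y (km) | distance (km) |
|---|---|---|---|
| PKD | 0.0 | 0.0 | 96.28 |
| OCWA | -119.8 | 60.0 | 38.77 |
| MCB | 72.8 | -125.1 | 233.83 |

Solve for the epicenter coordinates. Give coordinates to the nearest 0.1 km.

Circle about each station: x² + y² = 96.28²; (x + 119.8)² + (y − 60.0)² = 38.77²; (x − 72.8)² + (y + 125.1)² = 233.83².
Subtracting the PKD equation from the OCWA and MCB equations removes the quadratic terms:
-239.6 x + 120.0 y = 25718.77
145.6 x − 250.2 y = -24456.78
Solving the 2×2 system: x ≈ -82.4, y ≈ 49.8 km.

-82.4 km east, 49.8 km north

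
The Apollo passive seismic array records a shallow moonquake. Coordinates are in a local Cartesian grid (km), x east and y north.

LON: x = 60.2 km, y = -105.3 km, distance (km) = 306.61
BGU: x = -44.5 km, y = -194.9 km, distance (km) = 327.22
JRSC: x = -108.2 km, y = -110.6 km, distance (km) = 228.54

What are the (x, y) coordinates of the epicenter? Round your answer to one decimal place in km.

-155.0 km east, 113.1 km north

Circle about each station: (x − 60.2)² + (y + 105.3)² = 306.61²; (x + 44.5)² + (y + 194.9)² = 327.22²; (x + 108.2)² + (y + 110.6)² = 228.54².
Subtracting the LON equation from the BGU and JRSC equations removes the quadratic terms:
-209.4 x − 179.2 y = 12190.89
-336.8 x − 10.6 y = 51006.63
Solving the 2×2 system: x ≈ -155.0, y ≈ 113.1 km.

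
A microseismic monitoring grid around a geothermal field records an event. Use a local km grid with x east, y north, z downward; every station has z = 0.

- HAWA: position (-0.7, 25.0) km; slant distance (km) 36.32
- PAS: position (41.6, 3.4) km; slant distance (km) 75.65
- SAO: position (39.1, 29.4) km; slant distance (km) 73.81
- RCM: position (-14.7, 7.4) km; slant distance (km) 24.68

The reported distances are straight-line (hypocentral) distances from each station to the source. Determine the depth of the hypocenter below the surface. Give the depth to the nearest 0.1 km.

Each station gives a sphere (x−x_i)² + (y−y_i)² + z² = d_i² (stations at z=0).
Subtracting the HAWA sphere from PAS and SAO: z² cancels, leaving linear equations in x and y:
84.6 x − 43.2 y = -3287.15
79.6 x + 8.8 y = -2361.09
Solving: x ≈ -31.298, y ≈ 14.799 km (keep extra digits for the depth step; rounded: -31.3, 14.8).
Then from the HAWA sphere: z² = 36.32² − (x + 0.7)² − (y − 25.0)² with x = -31.298, y = 14.799, so z ≈ 16.699 ≈ 16.7 km.

depth ≈ 16.7 km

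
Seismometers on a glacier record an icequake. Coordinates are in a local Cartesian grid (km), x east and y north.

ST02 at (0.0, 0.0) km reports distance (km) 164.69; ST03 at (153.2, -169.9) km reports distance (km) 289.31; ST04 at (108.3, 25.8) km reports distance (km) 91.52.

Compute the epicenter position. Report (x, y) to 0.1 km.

x ≈ 115.9 km, y ≈ 117.0 km

Circle about each station: x² + y² = 164.69²; (x − 153.2)² + (y + 169.9)² = 289.31²; (x − 108.3)² + (y − 25.8)² = 91.52².
Subtracting pairs of circle equations eliminates x²+y² and gives linear equations (the radical axes):
306.4 x − 339.8 y = -4241.23
216.6 x + 51.6 y = 31141.42
Solving the 2×2 system: x ≈ 115.9, y ≈ 117.0 km.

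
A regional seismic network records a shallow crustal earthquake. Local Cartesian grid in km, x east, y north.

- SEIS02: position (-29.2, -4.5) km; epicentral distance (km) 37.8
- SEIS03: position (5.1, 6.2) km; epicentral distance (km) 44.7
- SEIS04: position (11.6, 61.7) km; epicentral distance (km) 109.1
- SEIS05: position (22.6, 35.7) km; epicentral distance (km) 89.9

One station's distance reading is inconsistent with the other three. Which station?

Solve using three stations at a time. Using SEIS02, SEIS04, SEIS05 (subtract circle equations pairwise → linear system) gives (x, y) ≈ (-23.0, -41.7).
Distances from that point to each station vs reported:
  SEIS02: calculated 37.8 vs reported 37.8 → residual 0.0 km
  SEIS03: calculated 55.6 vs reported 44.7 → residual 10.9 km
  SEIS04: calculated 109.1 vs reported 109.1 → residual 0.0 km
  SEIS05: calculated 89.9 vs reported 89.9 → residual 0.0 km
SEIS02, SEIS04, SEIS05 are mutually consistent (residuals ≈ 0); SEIS03 is off by 10.9 km.

SEIS03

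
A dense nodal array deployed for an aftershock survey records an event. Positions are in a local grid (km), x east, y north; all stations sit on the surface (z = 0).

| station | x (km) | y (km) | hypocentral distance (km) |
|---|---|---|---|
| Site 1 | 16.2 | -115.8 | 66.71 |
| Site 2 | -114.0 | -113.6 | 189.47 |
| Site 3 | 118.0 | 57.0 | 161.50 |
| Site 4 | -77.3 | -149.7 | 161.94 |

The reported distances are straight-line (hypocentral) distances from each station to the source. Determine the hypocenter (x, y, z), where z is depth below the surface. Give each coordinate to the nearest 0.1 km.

Each station gives a sphere (x−x_i)² + (y−y_i)² + z² = d_i² (stations at z=0).
Subtracting the Site 1 sphere from Site 2 and Site 3: z² cancels, leaving linear equations in x and y:
-260.4 x + 4.4 y = -19219.78
203.6 x + 345.6 y = -18131.11
Solving: x ≈ 72.203, y ≈ -94.999 km (keep extra digits for the depth step; rounded: 72.2, -95.0).
Then from the Site 1 sphere: z² = 66.71² − (x − 16.2)² − (y + 115.8)² with x = 72.203, y = -94.999, so z ≈ 29.685 ≈ 29.7 km.
Check against Site 4 (with the unrounded solution): distance 161.94 ≈ 161.94 km. ✓

x ≈ 72.2 km, y ≈ -95.0 km, depth ≈ 29.7 km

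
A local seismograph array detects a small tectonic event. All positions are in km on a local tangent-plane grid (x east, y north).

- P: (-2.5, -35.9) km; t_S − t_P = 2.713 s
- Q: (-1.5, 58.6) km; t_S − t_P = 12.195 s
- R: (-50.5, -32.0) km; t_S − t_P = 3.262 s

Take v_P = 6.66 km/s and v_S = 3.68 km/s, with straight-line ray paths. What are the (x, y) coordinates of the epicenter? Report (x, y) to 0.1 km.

x ≈ -24.6 km, y ≈ -39.0 km

Distance from S−P lag: d = Δt · v_P v_S / (v_P − v_S) = Δt · (6.66·3.68)/(6.66−3.68) ≈ 8.2244·Δt.
So d_P = 22.31, d_Q = 100.30, d_R = 26.83 km.
Circle about each station: (x + 2.5)² + (y + 35.9)² = 22.31²; (x + 1.5)² + (y − 58.6)² = 100.30²; (x + 50.5)² + (y + 32.0)² = 26.83².
Subtracting the P equation from the Q and R equations removes the quadratic terms:
2.0 x + 189.0 y = -7421.20
-96.0 x + 7.8 y = 2057.08
Solving the 2×2 system: x ≈ -24.6, y ≈ -39.0 km.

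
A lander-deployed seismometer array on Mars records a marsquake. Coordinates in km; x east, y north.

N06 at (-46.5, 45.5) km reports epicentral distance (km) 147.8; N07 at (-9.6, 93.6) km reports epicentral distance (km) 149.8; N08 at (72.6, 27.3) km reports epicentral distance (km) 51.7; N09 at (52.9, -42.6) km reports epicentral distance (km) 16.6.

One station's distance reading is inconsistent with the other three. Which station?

N09

Solve using three stations at a time. Using N06, N07, N08 (subtract circle equations pairwise → linear system) gives (x, y) ≈ (84.5, -23.0).
Distances from that point to each station vs reported:
  N06: calculated 147.8 vs reported 147.8 → residual 0.0 km
  N07: calculated 149.8 vs reported 149.8 → residual 0.0 km
  N08: calculated 51.6 vs reported 51.7 → residual 0.1 km
  N09: calculated 37.2 vs reported 16.6 → residual 20.6 km
N06, N07, N08 are mutually consistent (residuals ≈ 0); N09 is off by 20.6 km.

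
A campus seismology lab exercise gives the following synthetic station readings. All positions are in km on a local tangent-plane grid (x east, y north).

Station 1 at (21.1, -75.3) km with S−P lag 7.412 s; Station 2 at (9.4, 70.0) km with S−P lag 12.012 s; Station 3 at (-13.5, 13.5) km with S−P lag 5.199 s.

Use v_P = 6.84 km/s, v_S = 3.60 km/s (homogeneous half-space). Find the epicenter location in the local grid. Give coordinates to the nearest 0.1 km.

Distance from S−P lag: d = Δt · v_P v_S / (v_P − v_S) = Δt · (6.84·3.60)/(6.84−3.60) ≈ 7.6000·Δt.
So d_Station 1 = 56.33, d_Station 2 = 91.29, d_Station 3 = 39.51 km.
Circle about each station: (x − 21.1)² + (y + 75.3)² = 56.33²; (x − 9.4)² + (y − 70.0)² = 91.29²; (x + 13.5)² + (y − 13.5)² = 39.51².
Subtracting the Station 1 equation from the Station 2 and Station 3 equations removes the quadratic terms:
-23.4 x + 290.6 y = -6287.74
-69.2 x + 177.6 y = -4138.77
Solving the 2×2 system: x ≈ 5.4, y ≈ -21.2 km.

x ≈ 5.4 km, y ≈ -21.2 km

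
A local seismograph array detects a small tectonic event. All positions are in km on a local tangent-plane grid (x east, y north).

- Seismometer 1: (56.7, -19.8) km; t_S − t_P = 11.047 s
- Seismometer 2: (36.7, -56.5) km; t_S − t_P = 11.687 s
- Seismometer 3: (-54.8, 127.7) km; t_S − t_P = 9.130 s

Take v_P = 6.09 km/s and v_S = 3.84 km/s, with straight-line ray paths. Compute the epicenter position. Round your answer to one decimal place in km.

x ≈ -45.1 km, y ≈ 33.3 km

Distance from S−P lag: d = Δt · v_P v_S / (v_P − v_S) = Δt · (6.09·3.84)/(6.09−3.84) ≈ 10.3936·Δt.
So d_Seismometer 1 = 114.82, d_Seismometer 2 = 121.47, d_Seismometer 3 = 94.89 km.
Circle about each station: (x − 56.7)² + (y + 19.8)² = 114.82²; (x − 36.7)² + (y + 56.5)² = 121.47²; (x + 54.8)² + (y − 127.7)² = 94.89².
Subtracting the Seismometer 1 equation from the Seismometer 2 and Seismometer 3 equations removes the quadratic terms:
-40.0 x − 73.4 y = -639.12
-223.0 x + 295.0 y = 19882.92
Solving the 2×2 system: x ≈ -45.1, y ≈ 33.3 km.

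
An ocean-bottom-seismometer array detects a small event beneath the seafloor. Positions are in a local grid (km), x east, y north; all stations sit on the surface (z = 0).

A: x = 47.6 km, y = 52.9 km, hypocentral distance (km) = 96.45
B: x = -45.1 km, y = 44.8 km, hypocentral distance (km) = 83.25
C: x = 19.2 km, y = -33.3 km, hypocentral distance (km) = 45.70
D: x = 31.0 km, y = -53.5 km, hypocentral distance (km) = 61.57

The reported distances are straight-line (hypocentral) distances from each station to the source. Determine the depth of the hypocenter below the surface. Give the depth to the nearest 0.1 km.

Each station gives a sphere (x−x_i)² + (y−y_i)² + z² = d_i² (stations at z=0).
Subtracting the A sphere from B and C: z² cancels, leaving linear equations in x and y:
-185.4 x − 16.2 y = 1348.92
-56.8 x − 172.4 y = 3627.47
Solving: x ≈ -5.598, y ≈ -19.197 km (keep extra digits for the depth step; rounded: -5.6, -19.2).
Then from the A sphere: z² = 96.45² − (x − 47.6)² − (y − 52.9)² with x = -5.598, y = -19.197, so z ≈ 35.702 ≈ 35.7 km.
Check against D (with the unrounded solution): distance 61.57 ≈ 61.57 km. ✓

depth ≈ 35.7 km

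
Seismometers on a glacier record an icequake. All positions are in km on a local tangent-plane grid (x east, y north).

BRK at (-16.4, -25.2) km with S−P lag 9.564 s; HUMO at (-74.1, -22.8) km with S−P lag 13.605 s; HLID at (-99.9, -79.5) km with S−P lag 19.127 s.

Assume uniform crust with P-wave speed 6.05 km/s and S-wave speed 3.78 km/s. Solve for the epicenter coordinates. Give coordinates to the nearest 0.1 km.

Distance from S−P lag: d = Δt · v_P v_S / (v_P − v_S) = Δt · (6.05·3.78)/(6.05−3.78) ≈ 10.0744·Δt.
So d_BRK = 96.35, d_HUMO = 137.06, d_HLID = 192.69 km.
Circle about each station: (x + 16.4)² + (y + 25.2)² = 96.35²; (x + 74.1)² + (y + 22.8)² = 137.06²; (x + 99.9)² + (y + 79.5)² = 192.69².
Subtracting pairs of circle equations eliminates x²+y² and gives linear equations (the radical axes):
-115.4 x + 4.8 y = -4395.47
-167.0 x − 108.6 y = -12449.85
Solving the 2×2 system: x ≈ 40.3, y ≈ 52.7 km.

x ≈ 40.3 km, y ≈ 52.7 km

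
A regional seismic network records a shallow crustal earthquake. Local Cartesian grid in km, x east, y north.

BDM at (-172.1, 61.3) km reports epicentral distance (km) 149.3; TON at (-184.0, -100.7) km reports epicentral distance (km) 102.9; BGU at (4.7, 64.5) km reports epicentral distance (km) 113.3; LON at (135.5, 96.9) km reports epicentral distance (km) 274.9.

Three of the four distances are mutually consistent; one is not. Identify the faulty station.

Solve using three stations at a time. Using BDM, TON, LON (subtract circle equations pairwise → linear system) gives (x, y) ≈ (-88.5, -62.4).
Distances from that point to each station vs reported:
  BDM: calculated 149.3 vs reported 149.3 → residual 0.0 km
  TON: calculated 102.9 vs reported 102.9 → residual 0.0 km
  BGU: calculated 157.5 vs reported 113.3 → residual 44.2 km
  LON: calculated 274.9 vs reported 274.9 → residual 0.0 km
BDM, TON, LON are mutually consistent (residuals ≈ 0); BGU is off by 44.2 km.

BGU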